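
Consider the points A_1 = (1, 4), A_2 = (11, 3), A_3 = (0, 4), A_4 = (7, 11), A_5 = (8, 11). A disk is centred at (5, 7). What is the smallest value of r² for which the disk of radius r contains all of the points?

52

The required radius is the distance from (5, 7) to the farthest point.
Squared distances: 25, 52, 34, 20, 25.
Maximum is 52, attained at A_2.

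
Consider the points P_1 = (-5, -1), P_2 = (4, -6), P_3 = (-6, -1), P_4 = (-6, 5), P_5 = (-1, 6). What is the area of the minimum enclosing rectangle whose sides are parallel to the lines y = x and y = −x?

In coordinates u = x + y, v = x − y the rectangle is axis-aligned; the map (x,y)→(u,v) scales areas by 2.
u-values: -6, -2, -7, -1, 5; range = 5 − (-7) = 12.
v-values: -4, 10, -5, -11, -7; range = 10 − (-11) = 21.
Area = (12 × 21) / 2 = 126.

126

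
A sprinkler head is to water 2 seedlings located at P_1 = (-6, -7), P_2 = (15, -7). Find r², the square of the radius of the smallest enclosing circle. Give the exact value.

110.25

The smallest circle enclosing two points has them as diameter endpoints.
Centre = midpoint = (4.5, -7); r² = |P_1P_2|²/4 = 441/4 = 110.25.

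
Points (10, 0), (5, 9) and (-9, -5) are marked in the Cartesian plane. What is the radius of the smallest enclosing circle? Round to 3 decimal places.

Call the three points A, B, C in the order given.
Side lengths²: AB² = 106, AC² = 386, BC² = 392.
Since BC² = 392 < 386 + 106 = 492, the triangle is acute, so the smallest enclosing circle is the circumcircle.
Circumcentre = (-3/14, 3/14), r² = 10229/98.
r = √(10229/98) ≈ 10.217.

10.217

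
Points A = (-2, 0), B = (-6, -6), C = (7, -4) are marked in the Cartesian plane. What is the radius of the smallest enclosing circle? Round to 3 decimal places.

Side lengths²: AB² = 52, AC² = 97, BC² = 173.
Since BC² = 173 ≥ 97 + 52 = 149, the angle opposite BC is not acute, so the smallest enclosing circle has BC as diameter.
Centre = midpoint of BC = (0.5, -5), r² = 173/4 = 43.25.
r = √(43.25) ≈ 6.576.

6.576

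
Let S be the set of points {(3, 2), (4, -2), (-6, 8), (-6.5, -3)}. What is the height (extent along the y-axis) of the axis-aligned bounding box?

max y = 8, min y = -3, so height = 11.

11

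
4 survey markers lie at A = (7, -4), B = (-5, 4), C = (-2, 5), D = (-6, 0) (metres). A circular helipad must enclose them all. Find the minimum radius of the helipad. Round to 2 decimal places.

The farthest pair is A–B with squared distance 208. The circle on this segment as diameter has centre (1, 0) and r² = 208/4 = 52.
Check C: distance² to centre = 34 ≤ 52, so it lies inside.
All remaining points lie in this disk, and no smaller disk contains both endpoints, so this is the minimum enclosing circle.
r = √52 ≈ 7.21.

7.21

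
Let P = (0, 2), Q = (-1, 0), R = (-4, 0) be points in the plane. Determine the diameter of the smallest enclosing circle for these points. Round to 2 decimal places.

Side lengths²: PQ² = 5, PR² = 20, QR² = 9.
Since PR² = 20 ≥ 9 + 5 = 14, the angle opposite PR is not acute, so the smallest enclosing circle has PR as diameter.
Centre = midpoint of PR = (-2, 1), r² = 20/4 = 5.
Diameter = 2r = 2√5 ≈ 4.47.

4.47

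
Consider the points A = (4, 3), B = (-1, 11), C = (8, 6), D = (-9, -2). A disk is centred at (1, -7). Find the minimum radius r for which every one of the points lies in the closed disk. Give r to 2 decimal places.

The required radius is the distance from (1, -7) to the farthest point.
Squared distances: 109, 328, 218, 125.
Maximum is 328, attained at B.
r = √328 ≈ 18.11.

18.11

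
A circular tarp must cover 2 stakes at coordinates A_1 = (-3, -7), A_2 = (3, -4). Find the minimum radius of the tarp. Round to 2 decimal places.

3.35

The smallest circle enclosing two points has them as diameter endpoints.
Centre = midpoint = (0, -5.5); r² = |A_1A_2|²/4 = 45/4 = 11.25.
r = √(11.25) ≈ 3.35.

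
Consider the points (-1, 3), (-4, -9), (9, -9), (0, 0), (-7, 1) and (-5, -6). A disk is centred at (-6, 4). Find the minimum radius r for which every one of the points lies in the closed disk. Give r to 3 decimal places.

The required radius is the distance from (-6, 4) to the farthest point.
Squared distances: 26, 173, 394, 52, 10, 101.
Maximum is 394, attained at (9, -9).
r = √394 ≈ 19.849.

19.849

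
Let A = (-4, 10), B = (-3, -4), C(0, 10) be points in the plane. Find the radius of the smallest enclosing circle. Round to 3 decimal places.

7.177

Side lengths²: AB² = 197, AC² = 16, BC² = 205.
Since BC² = 205 < 197 + 16 = 213, the triangle is acute, so the smallest enclosing circle is the circumcircle.
Circumcentre = (-2, 87/28), r² = 40385/784.
r = √(40385/784) ≈ 7.177.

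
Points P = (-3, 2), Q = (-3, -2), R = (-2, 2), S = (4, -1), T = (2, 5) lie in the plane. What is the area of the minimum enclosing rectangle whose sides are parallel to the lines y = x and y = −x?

60

In coordinates u = x + y, v = x − y the rectangle is axis-aligned; the map (x,y)→(u,v) scales areas by 2.
u-values: -1, -5, 0, 3, 7; range = 7 − (-5) = 12.
v-values: -5, -1, -4, 5, -3; range = 5 − (-5) = 10.
Area = (12 × 10) / 2 = 60.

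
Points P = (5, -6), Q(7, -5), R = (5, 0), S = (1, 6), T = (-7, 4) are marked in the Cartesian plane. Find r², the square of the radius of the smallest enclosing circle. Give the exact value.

The minimum enclosing circle of a finite set is fixed by two of the points (as a diameter) or three (as a circumcircle).
The farthest pair is Q–T with squared distance 277. The circle on this segment as diameter has centre (0, -0.5) and r² = 277/4 = 69.25.
Check P: distance² to centre = 55.25 ≤ 69.25, so it lies inside.
All remaining points lie in this disk, and no smaller disk contains both endpoints, so this is the minimum enclosing circle.

69.25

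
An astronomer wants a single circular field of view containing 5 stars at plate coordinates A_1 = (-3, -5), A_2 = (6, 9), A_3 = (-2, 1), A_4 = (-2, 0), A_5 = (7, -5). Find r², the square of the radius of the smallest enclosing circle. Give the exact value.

54569/784

A smallest enclosing disk is always determined by at most three of the input points on its boundary.
The minimum enclosing circle is determined by three boundary points: A_1, A_2, A_5.
Their circumcentre is (2, 47/28) with r² = 54569/784.
The farthest remaining point A_4 is at distance² 14753/784 ≤ 54569/784.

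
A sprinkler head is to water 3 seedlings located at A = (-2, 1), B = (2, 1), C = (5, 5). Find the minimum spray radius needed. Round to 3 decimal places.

4.031

Side lengths²: AB² = 16, AC² = 65, BC² = 25.
Since AC² = 65 ≥ 25 + 16 = 41, the angle opposite AC is not acute, so the smallest enclosing circle has AC as diameter.
Centre = midpoint of AC = (1.5, 3), r² = 65/4 = 16.25.
r = √(16.25) ≈ 4.031.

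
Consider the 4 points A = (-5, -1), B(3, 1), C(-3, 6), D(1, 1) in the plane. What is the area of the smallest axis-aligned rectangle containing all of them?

56

x ranges over [-5, 3], width 8.
y ranges over [-1, 6], height 7.
Area = 8 × 7 = 56.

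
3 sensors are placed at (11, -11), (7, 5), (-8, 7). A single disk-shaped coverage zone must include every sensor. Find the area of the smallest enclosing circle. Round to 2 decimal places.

Call the three points A, B, C in the order given.
Side lengths²: AB² = 272, AC² = 685, BC² = 229.
Since AC² = 685 ≥ 272 + 229 = 501, the angle opposite AC is not acute, so the smallest enclosing circle has AC as diameter.
Centre = midpoint of AC = (1.5, -2), r² = 685/4 = 171.25.
Area = π·r² = π·171.25 ≈ 538.00.

538.00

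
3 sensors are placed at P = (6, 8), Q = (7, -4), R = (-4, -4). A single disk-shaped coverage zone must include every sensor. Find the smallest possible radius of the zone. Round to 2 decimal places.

Side lengths²: PQ² = 145, PR² = 244, QR² = 121.
Since PR² = 244 < 145 + 121 = 266, the triangle is acute, so the smallest enclosing circle is the circumcircle.
Circumcentre = (1.5, 19/12), r² = 8845/144.
r = √(8845/144) ≈ 7.84.

7.84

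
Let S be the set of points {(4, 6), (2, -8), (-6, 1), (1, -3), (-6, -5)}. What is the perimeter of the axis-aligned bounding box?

48

Width = max x − min x = 4 − (-6) = 10.
Height = max y − min y = 6 − (-8) = 14.
Perimeter = 2(10 + 14) = 48.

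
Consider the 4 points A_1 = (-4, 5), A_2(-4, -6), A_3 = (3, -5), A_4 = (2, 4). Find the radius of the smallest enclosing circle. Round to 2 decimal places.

By Welzl's lemma the MEC is supported by two points (diametrically opposite) or three points (on a circumcircle).
The minimum enclosing circle is determined by three boundary points: A_1, A_2, A_3.
Their circumcentre is (-17/14, -0.5) with r² = 3725/98.
The farthest remaining point A_4 is at distance² 2997/98 ≤ 3725/98.
r = √(3725/98) ≈ 6.17.

6.17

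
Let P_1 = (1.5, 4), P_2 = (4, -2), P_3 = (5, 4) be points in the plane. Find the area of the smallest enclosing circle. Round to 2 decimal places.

Side lengths²: P_1P_2² = 42.25, P_1P_3² = 12.25, P_2P_3² = 37.
Since P_1P_2² = 42.25 < 37 + 12.25 = 49.25, the triangle is acute, so the smallest enclosing circle is the circumcircle.
Circumcentre = (3.25, 29/24), r² = 6253/576.
Area = π·r² = π·6253/576 ≈ 34.10.

34.10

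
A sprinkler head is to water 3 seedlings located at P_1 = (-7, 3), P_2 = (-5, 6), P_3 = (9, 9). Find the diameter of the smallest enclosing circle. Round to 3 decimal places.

17.088

Side lengths²: P_1P_2² = 13, P_1P_3² = 292, P_2P_3² = 205.
Since P_1P_3² = 292 ≥ 205 + 13 = 218, the angle opposite P_1P_3 is not acute, so the smallest enclosing circle has P_1P_3 as diameter.
Centre = midpoint of P_1P_3 = (1, 6), r² = 292/4 = 73.
Diameter = 2r = 2√73 ≈ 17.088.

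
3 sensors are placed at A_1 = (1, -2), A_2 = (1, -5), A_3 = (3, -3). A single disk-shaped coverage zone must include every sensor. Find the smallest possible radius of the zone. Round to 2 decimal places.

Side lengths²: A_1A_2² = 9, A_1A_3² = 5, A_2A_3² = 8.
Since A_1A_2² = 9 < 8 + 5 = 13, the triangle is acute, so the smallest enclosing circle is the circumcircle.
Circumcentre = (1.5, -3.5), r² = 2.5.
r = √(2.5) ≈ 1.58.

1.58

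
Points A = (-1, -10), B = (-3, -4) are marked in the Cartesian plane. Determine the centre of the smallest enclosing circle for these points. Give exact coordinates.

The smallest circle enclosing two points has them as diameter endpoints.
Centre = midpoint = (-2, -7); r² = |AB|²/4 = 40/4 = 10.
Centre = (-2, -7).

(-2, -7)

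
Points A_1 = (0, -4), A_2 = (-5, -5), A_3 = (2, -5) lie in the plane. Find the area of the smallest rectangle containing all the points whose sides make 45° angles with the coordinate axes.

In coordinates u = x + y, v = x − y the rectangle is axis-aligned; the map (x,y)→(u,v) scales areas by 2.
u-values: -4, -10, -3; range = -3 − (-10) = 7.
v-values: 4, 0, 7; range = 7 − 0 = 7.
Area = (7 × 7) / 2 = 24.5.

24.5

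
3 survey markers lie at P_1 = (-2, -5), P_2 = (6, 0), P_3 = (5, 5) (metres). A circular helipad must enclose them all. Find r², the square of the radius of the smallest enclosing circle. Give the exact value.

Side lengths²: P_1P_2² = 89, P_1P_3² = 149, P_2P_3² = 26.
Since P_1P_3² = 149 ≥ 89 + 26 = 115, the angle opposite P_1P_3 is not acute, so the smallest enclosing circle has P_1P_3 as diameter.
Centre = midpoint of P_1P_3 = (1.5, 0), r² = 149/4 = 37.25.

37.25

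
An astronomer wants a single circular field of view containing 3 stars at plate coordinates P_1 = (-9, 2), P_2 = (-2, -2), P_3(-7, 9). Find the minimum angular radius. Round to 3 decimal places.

6.042

Side lengths²: P_1P_2² = 65, P_1P_3² = 53, P_2P_3² = 146.
Since P_2P_3² = 146 ≥ 65 + 53 = 118, the angle opposite P_2P_3 is not acute, so the smallest enclosing circle has P_2P_3 as diameter.
Centre = midpoint of P_2P_3 = (-4.5, 3.5), r² = 146/4 = 36.5.
r = √(36.5) ≈ 6.042.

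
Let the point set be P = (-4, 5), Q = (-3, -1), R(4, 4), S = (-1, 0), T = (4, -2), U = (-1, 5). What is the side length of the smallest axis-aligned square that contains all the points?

The bounding box has width 8 and height 7.
An axis-aligned square enclosing the set must have side ≥ max(width, height).
So the minimum side is max(8, 7) = 8.

8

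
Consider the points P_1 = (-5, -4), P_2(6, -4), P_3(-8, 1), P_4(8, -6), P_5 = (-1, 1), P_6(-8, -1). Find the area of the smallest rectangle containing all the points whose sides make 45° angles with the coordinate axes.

126.5

In coordinates u = x + y, v = x − y the rectangle is axis-aligned; the map (x,y)→(u,v) scales areas by 2.
u-values: -9, 2, -7, 2, 0, -9; range = 2 − (-9) = 11.
v-values: -1, 10, -9, 14, -2, -7; range = 14 − (-9) = 23.
Area = (11 × 23) / 2 = 126.5.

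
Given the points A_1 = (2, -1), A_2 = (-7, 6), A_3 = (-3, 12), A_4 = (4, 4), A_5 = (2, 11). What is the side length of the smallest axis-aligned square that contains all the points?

13

The bounding box has width 11 and height 13.
An axis-aligned square enclosing the set must have side ≥ max(width, height).
So the minimum side is max(11, 13) = 13.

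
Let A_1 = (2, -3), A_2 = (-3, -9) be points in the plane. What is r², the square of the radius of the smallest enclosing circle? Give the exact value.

15.25

The smallest circle enclosing two points has them as diameter endpoints.
Centre = midpoint = (-0.5, -6); r² = |A_1A_2|²/4 = 61/4 = 15.25.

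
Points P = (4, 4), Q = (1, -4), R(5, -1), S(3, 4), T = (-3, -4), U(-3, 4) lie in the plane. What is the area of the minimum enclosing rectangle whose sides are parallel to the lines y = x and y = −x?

In coordinates u = x + y, v = x − y the rectangle is axis-aligned; the map (x,y)→(u,v) scales areas by 2.
u-values: 8, -3, 4, 7, -7, 1; range = 8 − (-7) = 15.
v-values: 0, 5, 6, -1, 1, -7; range = 6 − (-7) = 13.
Area = (15 × 13) / 2 = 97.5.

97.5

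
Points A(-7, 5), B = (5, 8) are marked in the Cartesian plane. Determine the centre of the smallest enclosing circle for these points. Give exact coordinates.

(-1, 6.5)

The smallest circle enclosing two points has them as diameter endpoints.
Centre = midpoint = (-1, 6.5); r² = |AB|²/4 = 153/4 = 38.25.
Centre = (-1, 6.5).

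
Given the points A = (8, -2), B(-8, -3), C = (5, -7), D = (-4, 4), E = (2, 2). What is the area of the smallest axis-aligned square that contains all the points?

256

The bounding box has width 16 and height 11.
An axis-aligned square enclosing the set must have side ≥ max(width, height).
So the minimum side is max(16, 11) = 16.
Area = 16² = 256.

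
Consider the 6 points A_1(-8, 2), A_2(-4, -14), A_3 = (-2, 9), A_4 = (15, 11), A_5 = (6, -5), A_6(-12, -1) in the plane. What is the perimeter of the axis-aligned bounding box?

Width = max x − min x = 15 − (-12) = 27.
Height = max y − min y = 11 − (-14) = 25.
Perimeter = 2(27 + 25) = 104.

104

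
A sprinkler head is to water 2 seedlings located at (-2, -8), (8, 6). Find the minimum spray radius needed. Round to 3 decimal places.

The smallest circle enclosing two points has them as diameter endpoints.
Centre = midpoint = (3, -1); r² = |(-2, -8)−(8, 6)|²/4 = 296/4 = 74.
r = √74 ≈ 8.602.

8.602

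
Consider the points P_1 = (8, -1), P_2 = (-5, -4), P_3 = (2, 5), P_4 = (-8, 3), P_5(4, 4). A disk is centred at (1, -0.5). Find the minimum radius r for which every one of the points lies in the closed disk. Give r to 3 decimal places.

9.657

The required radius is the distance from (1, -0.5) to the farthest point.
Squared distances: 49.25, 48.25, 31.25, 93.25, 29.25.
Maximum is 93.25, attained at P_4.
r = √(93.25) ≈ 9.657.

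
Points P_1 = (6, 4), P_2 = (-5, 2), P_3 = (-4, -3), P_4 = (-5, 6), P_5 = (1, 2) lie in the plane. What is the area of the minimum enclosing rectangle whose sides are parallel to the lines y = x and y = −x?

In coordinates u = x + y, v = x − y the rectangle is axis-aligned; the map (x,y)→(u,v) scales areas by 2.
u-values: 10, -3, -7, 1, 3; range = 10 − (-7) = 17.
v-values: 2, -7, -1, -11, -1; range = 2 − (-11) = 13.
Area = (17 × 13) / 2 = 110.5.

110.5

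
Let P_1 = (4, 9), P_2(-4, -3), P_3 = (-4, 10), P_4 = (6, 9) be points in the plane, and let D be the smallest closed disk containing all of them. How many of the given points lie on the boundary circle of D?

3

The minimum enclosing circle is determined by three boundary points: P_2, P_3, P_4.
Their circumcentre is (0.4, 3.5) with r² = 61.61.
The farthest remaining point P_1 is at distance² 43.21 ≤ 61.61.
The points at distance exactly r from the centre are P_2, P_3, P_4 — 3 points.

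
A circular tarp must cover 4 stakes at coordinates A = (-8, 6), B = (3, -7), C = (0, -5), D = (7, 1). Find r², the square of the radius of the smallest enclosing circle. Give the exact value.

3625/49

The minimum enclosing circle is determined by three boundary points: A, B, D.
Their circumcentre is (-11/7, 2/7) with r² = 3625/49.
The farthest remaining point C is at distance² 1490/49 ≤ 3625/49.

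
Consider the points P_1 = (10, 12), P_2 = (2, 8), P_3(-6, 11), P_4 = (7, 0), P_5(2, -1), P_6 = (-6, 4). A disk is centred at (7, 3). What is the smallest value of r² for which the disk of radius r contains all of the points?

The required radius is the distance from (7, 3) to the farthest point.
Squared distances: 90, 50, 233, 9, 41, 170.
Maximum is 233, attained at P_3.

233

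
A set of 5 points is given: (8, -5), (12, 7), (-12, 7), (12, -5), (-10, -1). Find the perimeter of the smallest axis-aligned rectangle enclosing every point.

Width = max x − min x = 12 − (-12) = 24.
Height = max y − min y = 7 − (-5) = 12.
Perimeter = 2(24 + 12) = 72.

72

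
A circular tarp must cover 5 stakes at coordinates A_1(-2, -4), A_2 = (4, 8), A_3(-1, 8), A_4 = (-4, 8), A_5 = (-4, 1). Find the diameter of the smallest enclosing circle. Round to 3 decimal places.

13.601

The minimum enclosing circle is determined by three boundary points: A_1, A_2, A_4.
Their circumcentre is (0, 2.5) with r² = 46.25.
The farthest remaining point A_3 is at distance² 31.25 ≤ 46.25.
Diameter = 2r = 2√(46.25) ≈ 13.601.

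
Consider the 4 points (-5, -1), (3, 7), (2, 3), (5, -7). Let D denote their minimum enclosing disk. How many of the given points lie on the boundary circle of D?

The minimum enclosing circle is determined by three boundary points: (-5, -1), (3, 7), (5, -7).
Their circumcentre is (2.25, -0.25) with r² = 53.125.
The farthest remaining point (2, 3) is at distance² 10.625 ≤ 53.125.
The points at distance exactly r from the centre are (-5, -1), (3, 7), (5, -7) — 3 points.

3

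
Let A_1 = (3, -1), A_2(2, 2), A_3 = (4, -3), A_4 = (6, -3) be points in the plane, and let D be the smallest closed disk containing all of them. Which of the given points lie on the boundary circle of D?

By Welzl's lemma the MEC is supported by two points (diametrically opposite) or three points (on a circumcircle).
The farthest pair is A_2–A_4 with squared distance 41. The circle on this segment as diameter has centre (4, -0.5) and r² = 41/4 = 10.25.
Check A_1: distance² to centre = 1.25 ≤ 10.25, so it lies inside.
All remaining points lie in this disk, and no smaller disk contains both endpoints, so this is the minimum enclosing circle.
The points at distance exactly r from the centre are A_2, A_4 — 2 points.

A_2, A_4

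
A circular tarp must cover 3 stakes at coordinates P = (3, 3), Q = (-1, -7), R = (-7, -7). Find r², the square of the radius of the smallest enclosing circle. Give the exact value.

Side lengths²: PQ² = 116, PR² = 200, QR² = 36.
Since PR² = 200 ≥ 116 + 36 = 152, the angle opposite PR is not acute, so the smallest enclosing circle has PR as diameter.
Centre = midpoint of PR = (-2, -2), r² = 200/4 = 50.

50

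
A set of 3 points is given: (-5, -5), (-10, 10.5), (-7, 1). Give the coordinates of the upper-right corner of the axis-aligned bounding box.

(-5, 10.5)

x-range [-10, -5], y-range [-5, 10.5].
The upper-right corner is (-5, 10.5).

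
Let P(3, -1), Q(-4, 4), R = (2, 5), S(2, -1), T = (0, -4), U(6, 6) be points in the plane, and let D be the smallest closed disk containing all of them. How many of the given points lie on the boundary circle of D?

3

The minimum enclosing circle of a finite set is fixed by two of the points (as a diameter) or three (as a circumcircle).
The minimum enclosing circle is determined by three boundary points: Q, T, U.
Their circumcentre is (18/11, 20/11) with r² = 4420/121.
The farthest remaining point R is at distance² 1241/121 ≤ 4420/121.
The points at distance exactly r from the centre are Q, T, U — 3 points.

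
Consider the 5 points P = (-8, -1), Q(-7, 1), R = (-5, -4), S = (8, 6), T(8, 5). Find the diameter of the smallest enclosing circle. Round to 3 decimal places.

17.464

By Welzl's lemma the MEC is supported by two points (diametrically opposite) or three points (on a circumcircle).
The farthest pair is P–S with squared distance 305. The circle on this segment as diameter has centre (0, 2.5) and r² = 305/4 = 76.25.
Check Q: distance² to centre = 51.25 ≤ 76.25, so it lies inside.
All remaining points lie in this disk, and no smaller disk contains both endpoints, so this is the minimum enclosing circle.
Diameter = 2r = 2√(76.25) ≈ 17.464.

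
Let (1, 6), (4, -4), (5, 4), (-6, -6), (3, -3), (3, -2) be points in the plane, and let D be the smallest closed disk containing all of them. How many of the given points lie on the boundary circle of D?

2

By Welzl's lemma the MEC is supported by two points (diametrically opposite) or three points (on a circumcircle).
The farthest pair is (5, 4)–(-6, -6) with squared distance 221. The circle on this segment as diameter has centre (-0.5, -1) and r² = 221/4 = 55.25.
Check (1, 6): distance² to centre = 51.25 ≤ 55.25, so it lies inside.
All remaining points lie in this disk, and no smaller disk contains both endpoints, so this is the minimum enclosing circle.
The points at distance exactly r from the centre are (5, 4), (-6, -6) — 2 points.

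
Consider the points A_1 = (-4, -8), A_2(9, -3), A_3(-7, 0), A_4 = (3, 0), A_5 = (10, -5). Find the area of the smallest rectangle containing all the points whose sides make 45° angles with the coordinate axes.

In coordinates u = x + y, v = x − y the rectangle is axis-aligned; the map (x,y)→(u,v) scales areas by 2.
u-values: -12, 6, -7, 3, 5; range = 6 − (-12) = 18.
v-values: 4, 12, -7, 3, 15; range = 15 − (-7) = 22.
Area = (18 × 22) / 2 = 198.

198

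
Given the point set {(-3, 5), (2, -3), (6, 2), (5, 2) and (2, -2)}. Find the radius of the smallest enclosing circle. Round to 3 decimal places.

By Welzl's lemma the MEC is supported by two points (diametrically opposite) or three points (on a circumcircle).
The minimum enclosing circle is determined by three boundary points: (-3, 5), (2, -3), (6, 2).
Their circumcentre is (37/38, 73/38) with r² = 18245/722.
The farthest remaining point (2, -2) is at distance² 11861/722 ≤ 18245/722.
r = √(18245/722) ≈ 5.027.

5.027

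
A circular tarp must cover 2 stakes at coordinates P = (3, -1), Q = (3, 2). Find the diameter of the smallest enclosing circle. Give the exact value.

The smallest circle enclosing two points has them as diameter endpoints.
Centre = midpoint = (3, 0.5); r² = |PQ|²/4 = 9/4 = 2.25.
Diameter = 2r = 2√(2.25) = 3.

3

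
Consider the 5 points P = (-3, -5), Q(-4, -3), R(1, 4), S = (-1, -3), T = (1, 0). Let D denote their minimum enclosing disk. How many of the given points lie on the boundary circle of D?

The minimum enclosing circle of a finite set is fixed by two of the points (as a diameter) or three (as a circumcircle).
The farthest pair is P–R with squared distance 97. The circle on this segment as diameter has centre (-1, -0.5) and r² = 97/4 = 24.25.
Check Q: distance² to centre = 15.25 ≤ 24.25, so it lies inside.
All remaining points lie in this disk, and no smaller disk contains both endpoints, so this is the minimum enclosing circle.
The points at distance exactly r from the centre are P, R — 2 points.

2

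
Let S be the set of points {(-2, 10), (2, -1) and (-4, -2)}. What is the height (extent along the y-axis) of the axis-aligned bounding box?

max y = 10, min y = -2, so height = 12.

12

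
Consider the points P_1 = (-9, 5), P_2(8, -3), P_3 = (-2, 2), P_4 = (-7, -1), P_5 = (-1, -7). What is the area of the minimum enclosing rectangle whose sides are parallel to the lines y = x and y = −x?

162.5

In coordinates u = x + y, v = x − y the rectangle is axis-aligned; the map (x,y)→(u,v) scales areas by 2.
u-values: -4, 5, 0, -8, -8; range = 5 − (-8) = 13.
v-values: -14, 11, -4, -6, 6; range = 11 − (-14) = 25.
Area = (13 × 25) / 2 = 162.5.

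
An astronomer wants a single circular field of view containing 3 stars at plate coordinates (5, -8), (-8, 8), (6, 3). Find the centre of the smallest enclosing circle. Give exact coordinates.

Call the three points A, B, C in the order given.
Side lengths²: AB² = 425, AC² = 122, BC² = 221.
Since AB² = 425 ≥ 221 + 122 = 343, the angle opposite AB is not acute, so the smallest enclosing circle has AB as diameter.
Centre = midpoint of AB = (-1.5, 0), r² = 425/4 = 106.25.
Centre = (-1.5, 0).

(-1.5, 0)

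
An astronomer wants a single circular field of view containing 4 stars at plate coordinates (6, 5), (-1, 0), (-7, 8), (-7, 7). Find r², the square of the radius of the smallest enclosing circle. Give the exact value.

By Welzl's lemma the MEC is supported by two points (diametrically opposite) or three points (on a circumcircle).
The farthest pair is (6, 5)–(-7, 8) with squared distance 178. The circle on this segment as diameter has centre (-0.5, 6.5) and r² = 178/4 = 44.5.
Check (-1, 0): distance² to centre = 42.5 ≤ 44.5, so it lies inside.
All remaining points lie in this disk, and no smaller disk contains both endpoints, so this is the minimum enclosing circle.

44.5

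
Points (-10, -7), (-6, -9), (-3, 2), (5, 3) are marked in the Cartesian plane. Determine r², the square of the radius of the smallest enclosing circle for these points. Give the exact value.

81.25

The farthest pair is (-10, -7)–(5, 3) with squared distance 325. The circle on this segment as diameter has centre (-2.5, -2) and r² = 325/4 = 81.25.
Check (-6, -9): distance² to centre = 61.25 ≤ 81.25, so it lies inside.
All remaining points lie in this disk, and no smaller disk contains both endpoints, so this is the minimum enclosing circle.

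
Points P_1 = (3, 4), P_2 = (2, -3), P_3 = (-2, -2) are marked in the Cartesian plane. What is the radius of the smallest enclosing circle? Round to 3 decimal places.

Side lengths²: P_1P_2² = 50, P_1P_3² = 61, P_2P_3² = 17.
Since P_1P_3² = 61 < 50 + 17 = 67, the triangle is acute, so the smallest enclosing circle is the circumcircle.
Circumcentre = (47/58, 43/58), r² = 25925/1682.
r = √(25925/1682) ≈ 3.926.

3.926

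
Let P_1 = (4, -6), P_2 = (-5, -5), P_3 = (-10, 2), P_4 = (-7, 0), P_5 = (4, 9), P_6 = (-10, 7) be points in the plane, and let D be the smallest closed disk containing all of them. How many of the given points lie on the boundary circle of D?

3

By Welzl's lemma the MEC is supported by two points (diametrically opposite) or three points (on a circumcircle).
The minimum enclosing circle is determined by three boundary points: P_1, P_5, P_6.
Their circumcentre is (-29/14, 1.5) with r² = 9125/98.
The farthest remaining point P_3 is at distance² 6185/98 ≤ 9125/98.
The points at distance exactly r from the centre are P_1, P_5, P_6 — 3 points.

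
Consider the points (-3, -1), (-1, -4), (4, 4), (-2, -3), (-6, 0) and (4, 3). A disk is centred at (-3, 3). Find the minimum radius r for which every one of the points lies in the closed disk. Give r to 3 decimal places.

The required radius is the distance from (-3, 3) to the farthest point.
Squared distances: 16, 53, 50, 37, 18, 49.
Maximum is 53, attained at (-1, -4).
r = √53 ≈ 7.280.

7.280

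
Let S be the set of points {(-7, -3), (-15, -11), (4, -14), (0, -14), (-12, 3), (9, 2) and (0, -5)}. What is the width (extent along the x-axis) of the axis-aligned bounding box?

24

max x = 9, min x = -15, so width = 24.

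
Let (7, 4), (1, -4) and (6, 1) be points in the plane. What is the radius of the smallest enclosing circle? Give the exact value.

5

Call the three points A, B, C in the order given.
Side lengths²: AB² = 100, AC² = 10, BC² = 50.
Since AB² = 100 ≥ 50 + 10 = 60, the angle opposite AB is not acute, so the smallest enclosing circle has AB as diameter.
Centre = midpoint of AB = (4, 0), r² = 100/4 = 25.
r = √25 = 5.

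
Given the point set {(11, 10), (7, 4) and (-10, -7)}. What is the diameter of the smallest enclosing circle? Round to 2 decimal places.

27.02

Call the three points A, B, C in the order given.
Side lengths²: AB² = 52, AC² = 730, BC² = 410.
Since AC² = 730 ≥ 410 + 52 = 462, the angle opposite AC is not acute, so the smallest enclosing circle has AC as diameter.
Centre = midpoint of AC = (0.5, 1.5), r² = 730/4 = 182.5.
Diameter = 2r = 2√(182.5) ≈ 27.02.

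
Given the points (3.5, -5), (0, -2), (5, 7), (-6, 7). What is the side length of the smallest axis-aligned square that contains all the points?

The bounding box has width 11 and height 12.
An axis-aligned square enclosing the set must have side ≥ max(width, height).
So the minimum side is max(11, 12) = 12.

12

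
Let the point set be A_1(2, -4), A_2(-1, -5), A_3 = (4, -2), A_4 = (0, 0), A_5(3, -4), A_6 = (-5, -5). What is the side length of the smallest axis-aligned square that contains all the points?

The bounding box has width 9 and height 5.
An axis-aligned square enclosing the set must have side ≥ max(width, height).
So the minimum side is max(9, 5) = 9.

9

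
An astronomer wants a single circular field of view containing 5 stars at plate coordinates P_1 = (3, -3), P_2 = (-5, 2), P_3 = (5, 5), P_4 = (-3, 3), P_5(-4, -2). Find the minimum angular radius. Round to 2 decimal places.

5.70

By Welzl's lemma the MEC is supported by two points (diametrically opposite) or three points (on a circumcircle).
The farthest pair is P_3–P_5 with squared distance 130. The circle on this segment as diameter has centre (0.5, 1.5) and r² = 130/4 = 32.5.
Check P_1: distance² to centre = 26.5 ≤ 32.5, so it lies inside.
All remaining points lie in this disk, and no smaller disk contains both endpoints, so this is the minimum enclosing circle.
r = √(32.5) ≈ 5.70.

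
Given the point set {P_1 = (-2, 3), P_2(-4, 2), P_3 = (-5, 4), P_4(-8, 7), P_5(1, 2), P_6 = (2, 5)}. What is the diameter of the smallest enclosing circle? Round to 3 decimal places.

10.376

The minimum enclosing circle is determined by three boundary points: P_4, P_5, P_6.
Their circumcentre is (-3.1875, 5.0625) with r² = 26.9140625.
The farthest remaining point P_2 is at distance² 10.0390625 ≤ 26.9140625.
Diameter = 2r = 2√(26.9140625) ≈ 10.376.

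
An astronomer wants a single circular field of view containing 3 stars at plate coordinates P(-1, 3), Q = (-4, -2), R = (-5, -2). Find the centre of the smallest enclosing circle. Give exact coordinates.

(-3, 0.5)

Side lengths²: PQ² = 34, PR² = 41, QR² = 1.
Since PR² = 41 ≥ 34 + 1 = 35, the angle opposite PR is not acute, so the smallest enclosing circle has PR as diameter.
Centre = midpoint of PR = (-3, 0.5), r² = 41/4 = 10.25.
Centre = (-3, 0.5).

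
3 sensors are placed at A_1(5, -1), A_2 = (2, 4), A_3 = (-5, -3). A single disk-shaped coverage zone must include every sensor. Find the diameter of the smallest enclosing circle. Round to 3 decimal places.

Side lengths²: A_1A_2² = 34, A_1A_3² = 104, A_2A_3² = 98.
Since A_1A_3² = 104 < 98 + 34 = 132, the triangle is acute, so the smallest enclosing circle is the circumcircle.
Circumcentre = (-0.25, -0.75), r² = 27.625.
Diameter = 2r = 2√(27.625) ≈ 10.512.

10.512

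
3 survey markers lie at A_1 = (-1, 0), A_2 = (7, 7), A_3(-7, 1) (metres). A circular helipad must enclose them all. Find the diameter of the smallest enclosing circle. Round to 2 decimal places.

Side lengths²: A_1A_2² = 113, A_1A_3² = 37, A_2A_3² = 232.
Since A_2A_3² = 232 ≥ 113 + 37 = 150, the angle opposite A_2A_3 is not acute, so the smallest enclosing circle has A_2A_3 as diameter.
Centre = midpoint of A_2A_3 = (0, 4), r² = 232/4 = 58.
Diameter = 2r = 2√58 ≈ 15.23.

15.23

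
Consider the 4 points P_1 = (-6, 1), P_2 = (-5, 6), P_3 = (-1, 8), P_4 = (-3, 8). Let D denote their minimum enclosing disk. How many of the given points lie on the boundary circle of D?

2

The farthest pair is P_1–P_3 with squared distance 74. The circle on this segment as diameter has centre (-3.5, 4.5) and r² = 74/4 = 18.5.
Check P_2: distance² to centre = 4.5 ≤ 18.5, so it lies inside.
All remaining points lie in this disk, and no smaller disk contains both endpoints, so this is the minimum enclosing circle.
The points at distance exactly r from the centre are P_1, P_3 — 2 points.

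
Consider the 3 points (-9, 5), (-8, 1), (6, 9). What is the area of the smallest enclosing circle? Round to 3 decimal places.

204.204

Call the three points A, B, C in the order given.
Side lengths²: AB² = 17, AC² = 241, BC² = 260.
Since BC² = 260 ≥ 241 + 17 = 258, the angle opposite BC is not acute, so the smallest enclosing circle has BC as diameter.
Centre = midpoint of BC = (-1, 5), r² = 260/4 = 65.
Area = π·r² = π·65 ≈ 204.204.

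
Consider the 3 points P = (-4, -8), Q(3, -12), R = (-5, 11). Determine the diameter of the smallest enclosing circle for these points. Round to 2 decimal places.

24.35

Side lengths²: PQ² = 65, PR² = 362, QR² = 593.
Since QR² = 593 ≥ 362 + 65 = 427, the angle opposite QR is not acute, so the smallest enclosing circle has QR as diameter.
Centre = midpoint of QR = (-1, -0.5), r² = 593/4 = 148.25.
Diameter = 2r = 2√(148.25) ≈ 24.35.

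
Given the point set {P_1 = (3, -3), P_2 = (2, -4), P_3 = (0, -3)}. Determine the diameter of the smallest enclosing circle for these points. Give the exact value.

Side lengths²: P_1P_2² = 2, P_1P_3² = 9, P_2P_3² = 5.
Since P_1P_3² = 9 ≥ 5 + 2 = 7, the angle opposite P_1P_3 is not acute, so the smallest enclosing circle has P_1P_3 as diameter.
Centre = midpoint of P_1P_3 = (1.5, -3), r² = 9/4 = 2.25.
Diameter = 2r = 2√(2.25) = 3.

3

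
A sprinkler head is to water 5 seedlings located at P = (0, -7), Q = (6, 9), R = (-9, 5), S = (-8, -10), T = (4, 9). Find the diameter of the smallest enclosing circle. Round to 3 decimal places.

By Welzl's lemma the MEC is supported by two points (diametrically opposite) or three points (on a circumcircle).
The farthest pair is Q–S with squared distance 557. The circle on this segment as diameter has centre (-1, -0.5) and r² = 557/4 = 139.25.
Check P: distance² to centre = 43.25 ≤ 139.25, so it lies inside.
All remaining points lie in this disk, and no smaller disk contains both endpoints, so this is the minimum enclosing circle.
Diameter = 2r = 2√(139.25) ≈ 23.601.

23.601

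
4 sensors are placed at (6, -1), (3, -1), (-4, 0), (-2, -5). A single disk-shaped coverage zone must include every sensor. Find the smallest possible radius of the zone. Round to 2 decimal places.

A smallest enclosing disk is always determined by at most three of the input points on its boundary.
The minimum enclosing circle is determined by three boundary points: (6, -1), (-4, 0), (-2, -5).
Their circumcentre is (23/24, -11/12) with r² = 14645/576.
The farthest remaining point (3, -1) is at distance² 2405/576 ≤ 14645/576.
r = √(14645/576) ≈ 5.04.

5.04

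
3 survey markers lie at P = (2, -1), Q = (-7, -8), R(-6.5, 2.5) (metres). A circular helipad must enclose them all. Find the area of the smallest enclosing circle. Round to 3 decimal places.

115.125

Side lengths²: PQ² = 130, PR² = 84.5, QR² = 110.5.
Since PQ² = 130 < 110.5 + 84.5 = 195, the triangle is acute, so the smallest enclosing circle is the circumcircle.
Circumcentre = (-3.75, -81/28), r² = 14365/392.
Area = π·r² = π·14365/392 ≈ 115.125.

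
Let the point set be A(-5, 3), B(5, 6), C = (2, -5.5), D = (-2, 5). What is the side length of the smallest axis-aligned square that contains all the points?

The bounding box has width 10 and height 11.5.
An axis-aligned square enclosing the set must have side ≥ max(width, height).
So the minimum side is max(10, 11.5) = 11.5.

11.5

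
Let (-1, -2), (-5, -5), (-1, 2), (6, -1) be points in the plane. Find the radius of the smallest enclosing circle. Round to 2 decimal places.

A smallest enclosing disk is always determined by at most three of the input points on its boundary.
The farthest pair is (-5, -5)–(6, -1) with squared distance 137. The circle on this segment as diameter has centre (0.5, -3) and r² = 137/4 = 34.25.
Check (-1, -2): distance² to centre = 3.25 ≤ 34.25, so it lies inside.
All remaining points lie in this disk, and no smaller disk contains both endpoints, so this is the minimum enclosing circle.
r = √(34.25) ≈ 5.85.

5.85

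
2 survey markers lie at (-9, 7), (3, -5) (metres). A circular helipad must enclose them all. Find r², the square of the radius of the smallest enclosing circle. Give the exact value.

72

The smallest circle enclosing two points has them as diameter endpoints.
Centre = midpoint = (-3, 1); r² = |(-9, 7)−(3, -5)|²/4 = 288/4 = 72.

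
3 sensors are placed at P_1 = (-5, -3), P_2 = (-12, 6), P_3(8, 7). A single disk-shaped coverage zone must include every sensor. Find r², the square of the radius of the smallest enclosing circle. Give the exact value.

Side lengths²: P_1P_2² = 130, P_1P_3² = 269, P_2P_3² = 401.
Since P_2P_3² = 401 ≥ 269 + 130 = 399, the angle opposite P_2P_3 is not acute, so the smallest enclosing circle has P_2P_3 as diameter.
Centre = midpoint of P_2P_3 = (-2, 6.5), r² = 401/4 = 100.25.

100.25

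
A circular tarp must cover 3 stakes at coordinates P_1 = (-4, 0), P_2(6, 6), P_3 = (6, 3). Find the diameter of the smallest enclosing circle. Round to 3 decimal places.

Side lengths²: P_1P_2² = 136, P_1P_3² = 109, P_2P_3² = 9.
Since P_1P_2² = 136 ≥ 109 + 9 = 118, the angle opposite P_1P_2 is not acute, so the smallest enclosing circle has P_1P_2 as diameter.
Centre = midpoint of P_1P_2 = (1, 3), r² = 136/4 = 34.
Diameter = 2r = 2√34 ≈ 11.662.

11.662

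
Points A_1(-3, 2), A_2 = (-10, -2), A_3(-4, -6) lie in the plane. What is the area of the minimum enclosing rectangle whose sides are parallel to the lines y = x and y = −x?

55

In coordinates u = x + y, v = x − y the rectangle is axis-aligned; the map (x,y)→(u,v) scales areas by 2.
u-values: -1, -12, -10; range = -1 − (-12) = 11.
v-values: -5, -8, 2; range = 2 − (-8) = 10.
Area = (11 × 10) / 2 = 55.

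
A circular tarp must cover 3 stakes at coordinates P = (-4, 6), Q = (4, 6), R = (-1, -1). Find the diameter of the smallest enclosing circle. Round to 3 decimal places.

Side lengths²: PQ² = 64, PR² = 58, QR² = 74.
Since QR² = 74 < 64 + 58 = 122, the triangle is acute, so the smallest enclosing circle is the circumcircle.
Circumcentre = (0, 25/7), r² = 1073/49.
Diameter = 2r = 2√(1073/49) ≈ 9.359.

9.359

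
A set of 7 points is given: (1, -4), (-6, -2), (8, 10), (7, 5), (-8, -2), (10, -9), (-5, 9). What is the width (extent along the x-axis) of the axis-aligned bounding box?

18

max x = 10, min x = -8, so width = 18.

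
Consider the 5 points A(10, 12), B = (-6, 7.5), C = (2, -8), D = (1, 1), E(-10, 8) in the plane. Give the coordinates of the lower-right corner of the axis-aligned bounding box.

(10, -8)

x-range [-10, 10], y-range [-8, 12].
The lower-right corner is (10, -8).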